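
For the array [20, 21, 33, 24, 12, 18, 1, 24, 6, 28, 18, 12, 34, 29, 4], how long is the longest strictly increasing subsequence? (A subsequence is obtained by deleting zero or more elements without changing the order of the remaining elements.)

5

Let dp[i] be the longest increasing subsequence ending at position i. Then dp = [1, 2, 3, 3, 1, 2, 1, 3, 2, 4, 3, 3, 5, 5, 2].
The maximum is 5; one witness is 20, 21, 24, 28, 34 at positions 1,2,4,10,13.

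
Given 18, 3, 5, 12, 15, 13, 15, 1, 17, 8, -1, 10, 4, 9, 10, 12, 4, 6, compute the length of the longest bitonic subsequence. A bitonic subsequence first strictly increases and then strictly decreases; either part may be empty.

Let inc[i] be the LIS ending at i and dec[i] the longest strictly decreasing subsequence starting at i. inc = [1, 1, 2, 3, 4, 4, 5, 1, 6, 3, 1, 4, 2, 4, 5, 6, 2, 3], dec = [6, 3, 3, 4, 5, 4, 4, 2, 4, 2, 1, 3, 1, 2, 2, 2, 1, 1].
max_i inc[i]+dec[i]−1 = 9, with one witness 3, 5, 12, 13, 15, 17, 10, 9, 6.

9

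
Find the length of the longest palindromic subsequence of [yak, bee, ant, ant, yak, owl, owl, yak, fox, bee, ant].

6

Using dp[i][j] = 2 + dp[i+1][j−1] if the ends match, else max(dp[i+1][j], dp[i][j−1]):
dp[1][11] = 6. A witness is ant yak owl owl yak ant at positions 3,5,6,7,8,11.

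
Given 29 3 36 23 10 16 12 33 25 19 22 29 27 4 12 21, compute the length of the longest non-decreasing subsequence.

6

Scanning left to right, the best length ending at each element is: 29→1, 3→1, 36→2, 23→2, 10→2, 16→3, 12→3, 33→4, 25→4, 19→4, 22→5, 29→6, 27→6, 4→2, 12→4, 21→5.
So the longest non-decreasing subsequence has length 6, e.g. 3, 10, 16, 19, 22, 29.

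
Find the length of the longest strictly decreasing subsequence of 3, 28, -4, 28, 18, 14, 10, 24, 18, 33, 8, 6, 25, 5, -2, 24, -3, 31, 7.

9

Let dp[i] be the longest decreasing subsequence ending at position i. Then dp = [1, 1, 2, 1, 2, 3, 4, 2, 3, 1, 5, 6, 2, 7, 8, 3, 9, 2, 6].
The maximum is 9; one witness is 28, 18, 14, 10, 8, 6, 5, -2, -3 at positions 2,5,6,7,11,12,14,15,17.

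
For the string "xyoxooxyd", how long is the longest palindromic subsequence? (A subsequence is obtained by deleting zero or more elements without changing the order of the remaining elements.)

6

One longest palindromic subsequence is yxooxy (positions 2,4,5,6,7,8); it reads the same forward and backward, and the interval DP gives dp[1][9] = 6.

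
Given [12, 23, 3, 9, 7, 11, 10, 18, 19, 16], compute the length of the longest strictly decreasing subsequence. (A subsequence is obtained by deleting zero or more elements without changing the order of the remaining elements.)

3

Let dp[i] be the longest decreasing subsequence ending at position i. Then dp = [1, 1, 2, 2, 3, 2, 3, 2, 2, 3].
The maximum is 3; one witness is 12, 9, 7 at positions 1,4,5.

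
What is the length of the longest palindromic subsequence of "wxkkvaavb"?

4

One longest palindromic subsequence is vaav (positions 5,6,7,8); it reads the same forward and backward, and the interval DP gives dp[1][9] = 4.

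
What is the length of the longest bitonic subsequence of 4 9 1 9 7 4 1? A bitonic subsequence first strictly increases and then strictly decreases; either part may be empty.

Let inc[i] be the LIS ending at i and dec[i] the longest strictly decreasing subsequence starting at i. inc = [1, 2, 1, 2, 2, 2, 1], dec = [2, 4, 1, 4, 3, 2, 1].
max_i inc[i]+dec[i]−1 = 5, with one witness 4, 9, 7, 4, 1.

5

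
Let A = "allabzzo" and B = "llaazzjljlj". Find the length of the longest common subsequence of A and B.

A longest common subsequence is llazz (length 5); the LCS DP confirms no longer common subsequence exists.

5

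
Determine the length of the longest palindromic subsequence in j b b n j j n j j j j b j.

Using dp[i][j] = 2 + dp[i+1][j−1] if the ends match, else max(dp[i+1][j], dp[i][j−1]):
dp[1][13] = 10. A witness is jbjjjjjjbj at positions 1,2,5,6,8,9,10,11,12,13.

10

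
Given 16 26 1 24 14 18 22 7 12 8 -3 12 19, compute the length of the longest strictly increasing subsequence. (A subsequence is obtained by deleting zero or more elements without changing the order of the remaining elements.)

Let dp[i] be the longest increasing subsequence ending at position i. Then dp = [1, 2, 1, 2, 2, 3, 4, 2, 3, 3, 1, 4, 5].
The maximum is 5; one witness is 1, 7, 8, 12, 19 at positions 3,8,10,12,13.

5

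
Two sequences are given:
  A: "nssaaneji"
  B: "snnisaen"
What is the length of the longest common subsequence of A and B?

A longest common subsequence is nsan (length 4); the LCS DP confirms no longer common subsequence exists.

4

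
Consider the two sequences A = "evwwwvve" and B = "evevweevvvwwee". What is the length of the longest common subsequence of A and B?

6

Backtracking the LCS table gives one alignment: e (A1,B3) → v (A2,B4) → w (A3,B5) → w (A4,B11) → w (A5,B12) → e (A8,B14).
So the longest common subsequence has length 6.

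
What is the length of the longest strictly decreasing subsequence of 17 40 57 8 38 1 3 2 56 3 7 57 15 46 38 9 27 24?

Let dp[i] be the longest decreasing subsequence ending at position i. Then dp = [1, 1, 1, 2, 2, 3, 3, 4, 2, 3, 3, 1, 3, 3, 4, 5, 5, 6].
The maximum is 6; one witness is 57, 56, 46, 38, 27, 24 at positions 3,9,14,15,17,18.

6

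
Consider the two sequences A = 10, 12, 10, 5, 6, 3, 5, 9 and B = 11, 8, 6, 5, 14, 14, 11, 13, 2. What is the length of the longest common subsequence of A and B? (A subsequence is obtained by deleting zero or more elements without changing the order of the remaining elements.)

Backtracking the LCS table gives one alignment: 6 (A5,B3) → 5 (A7,B4).
So the longest common subsequence has length 2.

2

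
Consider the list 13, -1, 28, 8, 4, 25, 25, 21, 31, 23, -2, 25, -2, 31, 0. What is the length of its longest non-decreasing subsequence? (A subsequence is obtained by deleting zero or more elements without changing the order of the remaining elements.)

6

Let dp[i] be the longest non-decreasing subsequence ending at position i. Then dp = [1, 1, 2, 2, 2, 3, 4, 3, 5, 4, 1, 5, 2, 6, 3].
The maximum is 6; one witness is -1, 8, 25, 25, 31, 31 at positions 2,4,6,7,9,14.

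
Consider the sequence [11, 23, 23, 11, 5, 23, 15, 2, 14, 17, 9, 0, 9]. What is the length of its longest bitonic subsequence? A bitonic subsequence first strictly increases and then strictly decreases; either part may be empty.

One longest bitonic subsequence is 11, 23, 15, 14, 9, 0 (positions 1,2,7,9,11,12): it rises to 23 then falls. Length 6 is optimal.

6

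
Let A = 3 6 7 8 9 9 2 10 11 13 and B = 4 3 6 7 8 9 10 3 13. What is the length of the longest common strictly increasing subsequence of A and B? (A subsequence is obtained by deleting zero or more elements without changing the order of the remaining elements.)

For each value that appears in both, track the longest common increasing run ending there.
The best achievable length is 7; one witness is 3, 6, 7, 8, 9, 10, 13 (A-positions 1,2,3,4,5,8,10, B-positions 2,3,4,5,6,7,9).

7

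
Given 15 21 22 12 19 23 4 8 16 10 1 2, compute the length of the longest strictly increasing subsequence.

4

Scanning left to right, the best length ending at each element is: 15→1, 21→2, 22→3, 12→1, 19→2, 23→4, 4→1, 8→2, 16→3, 10→3, 1→1, 2→2.
So the longest increasing subsequence has length 4, e.g. 15, 21, 22, 23.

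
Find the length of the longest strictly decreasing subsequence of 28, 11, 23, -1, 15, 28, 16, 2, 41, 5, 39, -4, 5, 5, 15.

5

Let dp[i] be the longest decreasing subsequence ending at position i. Then dp = [1, 2, 2, 3, 3, 1, 3, 4, 1, 4, 2, 5, 4, 4, 4].
The maximum is 5; one witness is 28, 23, 15, 2, -4 at positions 1,3,5,8,12.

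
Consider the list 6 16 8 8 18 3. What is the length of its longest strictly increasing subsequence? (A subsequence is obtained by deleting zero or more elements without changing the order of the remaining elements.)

Scanning left to right, the best length ending at each element is: 6→1, 16→2, 8→2, 8→2, 18→3, 3→1.
So the longest increasing subsequence has length 3, e.g. 6, 16, 18.

3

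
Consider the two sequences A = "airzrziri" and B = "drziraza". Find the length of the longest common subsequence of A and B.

Backtracking the LCS table gives one alignment: r (A3,B2) → z (A4,B3) → r (A5,B5) → z (A6,B7).
So the longest common subsequence has length 4.

4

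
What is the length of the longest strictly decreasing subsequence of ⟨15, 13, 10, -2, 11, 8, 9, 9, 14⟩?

One longest decreasing subsequence is 15, 13, 10, -2 (positions 1,2,3,4), of length 4; no longer one exists.

4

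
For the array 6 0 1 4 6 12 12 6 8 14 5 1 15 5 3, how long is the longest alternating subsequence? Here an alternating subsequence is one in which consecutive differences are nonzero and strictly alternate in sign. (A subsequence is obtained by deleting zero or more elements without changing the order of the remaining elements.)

8

Track the best alternating length ending on an up-step vs a down-step at each position: up/down = 1/1, 1/2, 3/2, 3/2, 3/1, 3/1, 3/1, 3/4, 5/4, 5/1, 3/6, 3/6, 7/1, 7/8, 7/8.
The maximum over both is 8; one such subsequence is 6, 0, 12, 6, 8, 5, 15, 5.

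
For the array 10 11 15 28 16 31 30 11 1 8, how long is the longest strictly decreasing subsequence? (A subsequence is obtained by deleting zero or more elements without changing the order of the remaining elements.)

Let dp[i] be the longest decreasing subsequence ending at position i. Then dp = [1, 1, 1, 1, 2, 1, 2, 3, 4, 4].
The maximum is 4; one witness is 28, 16, 11, 1 at positions 4,5,8,9.

4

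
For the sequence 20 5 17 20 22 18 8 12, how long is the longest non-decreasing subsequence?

Scanning left to right, the best length ending at each element is: 20→1, 5→1, 17→2, 20→3, 22→4, 18→3, 8→2, 12→3.
So the longest non-decreasing subsequence has length 4, e.g. 5, 17, 20, 22.

4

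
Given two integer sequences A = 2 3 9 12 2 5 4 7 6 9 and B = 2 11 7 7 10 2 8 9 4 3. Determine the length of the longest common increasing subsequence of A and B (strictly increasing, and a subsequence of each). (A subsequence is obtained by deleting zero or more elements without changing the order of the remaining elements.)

For each value that appears in both, track the longest common increasing run ending there.
The best achievable length is 3; one witness is 2, 7, 9 (A-positions 1,8,10, B-positions 1,3,8).

3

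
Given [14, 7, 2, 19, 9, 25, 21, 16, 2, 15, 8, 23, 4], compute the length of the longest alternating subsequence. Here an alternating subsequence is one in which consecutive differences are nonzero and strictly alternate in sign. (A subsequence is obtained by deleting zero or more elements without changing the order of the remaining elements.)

10

A longest alternating subsequence is 14, 7, 19, 9, 25, 2, 15, 8, 23, 4 (positions 1,2,4,5,6,9,10,11,12,13); its 9 consecutive differences strictly alternate in sign, and length 10 is optimal.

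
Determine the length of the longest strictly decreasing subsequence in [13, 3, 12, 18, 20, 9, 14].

Let dp[i] be the longest decreasing subsequence ending at position i. Then dp = [1, 2, 2, 1, 1, 3, 2].
The maximum is 3; one witness is 13, 12, 9 at positions 1,3,6.

3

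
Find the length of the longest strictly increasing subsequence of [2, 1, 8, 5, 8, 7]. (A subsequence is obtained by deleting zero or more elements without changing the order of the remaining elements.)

Let dp[i] be the longest increasing subsequence ending at position i. Then dp = [1, 1, 2, 2, 3, 3].
The maximum is 3; one witness is 2, 5, 8 at positions 1,4,5.

3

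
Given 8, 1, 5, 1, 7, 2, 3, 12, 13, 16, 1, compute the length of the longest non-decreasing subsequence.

7

One longest non-decreasing subsequence is 1, 1, 2, 3, 12, 13, 16 (positions 2,4,6,7,8,9,10), of length 7; no longer one exists.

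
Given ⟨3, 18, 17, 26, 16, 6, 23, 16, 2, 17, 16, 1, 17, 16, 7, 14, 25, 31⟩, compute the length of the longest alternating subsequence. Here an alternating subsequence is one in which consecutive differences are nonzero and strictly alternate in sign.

12

Track the best alternating length ending on an up-step vs a down-step at each position: up/down = 1/1, 2/1, 2/3, 4/1, 2/5, 2/5, 6/5, 6/7, 1/7, 8/7, 8/9, 1/9, 10/7, 10/11, 10/11, 12/11, 12/5, 12/1.
The maximum over both is 12; one such subsequence is 3, 18, 17, 26, 16, 23, 16, 17, 16, 17, 7, 14.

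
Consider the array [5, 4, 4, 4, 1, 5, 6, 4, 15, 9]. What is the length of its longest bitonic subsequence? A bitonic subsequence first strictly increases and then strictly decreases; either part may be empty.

5

One longest bitonic subsequence is 4, 5, 6, 15, 9 (positions 2,6,7,9,10): it rises to 15 then falls. Length 5 is optimal.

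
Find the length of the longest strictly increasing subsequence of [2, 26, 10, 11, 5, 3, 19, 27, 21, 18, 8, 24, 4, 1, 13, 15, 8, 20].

Scanning left to right, the best length ending at each element is: 2→1, 26→2, 10→2, 11→3, 5→2, 3→2, 19→4, 27→5, 21→5, 18→4, 8→3, 24→6, 4→3, 1→1, 13→4, 15→5, 8→4, 20→6.
So the longest increasing subsequence has length 6, e.g. 2, 10, 11, 19, 21, 24.

6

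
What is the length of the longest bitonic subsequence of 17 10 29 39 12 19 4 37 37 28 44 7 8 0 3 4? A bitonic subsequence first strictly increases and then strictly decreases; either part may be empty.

7

One longest bitonic subsequence is 17, 29, 39, 37, 28, 8, 4 (positions 1,3,4,9,10,13,16): it rises to 39 then falls. Length 7 is optimal.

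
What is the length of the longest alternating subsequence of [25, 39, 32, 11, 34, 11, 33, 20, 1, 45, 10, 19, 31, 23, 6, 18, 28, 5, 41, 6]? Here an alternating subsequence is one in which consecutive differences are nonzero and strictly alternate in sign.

Track the best alternating length ending on an up-step vs a down-step at each position: up/down = 1/1, 2/1, 2/3, 1/3, 4/3, 1/5, 6/5, 6/7, 1/7, 8/1, 8/9, 10/9, 10/9, 10/11, 8/11, 12/11, 12/11, 8/13, 14/9, 14/15.
The maximum over both is 15; one such subsequence is 25, 39, 32, 34, 11, 33, 20, 45, 10, 19, 6, 18, 5, 41, 6.

15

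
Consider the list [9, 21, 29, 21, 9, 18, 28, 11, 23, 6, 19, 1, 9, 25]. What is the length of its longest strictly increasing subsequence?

Scanning left to right, the best length ending at each element is: 9→1, 21→2, 29→3, 21→2, 9→1, 18→2, 28→3, 11→2, 23→3, 6→1, 19→3, 1→1, 9→2, 25→4.
So the longest increasing subsequence has length 4, e.g. 9, 21, 23, 25.

4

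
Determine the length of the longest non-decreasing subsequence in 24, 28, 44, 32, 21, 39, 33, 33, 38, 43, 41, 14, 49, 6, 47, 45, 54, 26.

9

Let dp[i] be the longest non-decreasing subsequence ending at position i. Then dp = [1, 2, 3, 3, 1, 4, 4, 5, 6, 7, 7, 1, 8, 1, 8, 8, 9, 2].
The maximum is 9; one witness is 24, 28, 32, 33, 33, 38, 43, 49, 54 at positions 1,2,4,7,8,9,10,13,17.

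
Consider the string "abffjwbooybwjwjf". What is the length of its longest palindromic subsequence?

One longest palindromic subsequence is fjwboobwjf (positions 3,5,6,7,8,9,11,14,15,16); it reads the same forward and backward, and the interval DP gives dp[1][16] = 10.

10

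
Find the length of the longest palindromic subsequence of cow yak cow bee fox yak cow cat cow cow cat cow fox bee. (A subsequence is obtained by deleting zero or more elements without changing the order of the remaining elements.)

One longest palindromic subsequence is bee fox cow cat cow cow cat cow fox bee (positions 4,5,7,8,9,10,11,12,13,14); it reads the same forward and backward, and the interval DP gives dp[1][14] = 10.

10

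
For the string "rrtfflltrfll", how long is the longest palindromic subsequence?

6

One longest palindromic subsequence is rtlltr (positions 2,3,6,7,8,9); it reads the same forward and backward, and the interval DP gives dp[1][12] = 6.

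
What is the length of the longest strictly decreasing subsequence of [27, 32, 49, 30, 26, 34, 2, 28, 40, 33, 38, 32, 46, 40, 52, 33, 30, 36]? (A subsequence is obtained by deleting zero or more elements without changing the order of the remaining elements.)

5

One longest decreasing subsequence is 49, 34, 33, 32, 30 (positions 3,6,10,12,17), of length 5; no longer one exists.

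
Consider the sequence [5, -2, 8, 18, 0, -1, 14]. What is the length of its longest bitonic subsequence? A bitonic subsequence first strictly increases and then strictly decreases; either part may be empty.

5

One longest bitonic subsequence is 5, 8, 18, 0, -1 (positions 1,3,4,5,6): it rises to 18 then falls. Length 5 is optimal.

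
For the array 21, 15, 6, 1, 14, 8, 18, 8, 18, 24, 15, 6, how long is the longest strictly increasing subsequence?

4

Let dp[i] be the longest increasing subsequence ending at position i. Then dp = [1, 1, 1, 1, 2, 2, 3, 2, 3, 4, 3, 2].
The maximum is 4; one witness is 6, 14, 18, 24 at positions 3,5,7,10.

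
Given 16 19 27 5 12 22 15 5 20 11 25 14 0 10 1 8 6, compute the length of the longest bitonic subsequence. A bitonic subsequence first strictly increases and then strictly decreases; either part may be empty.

9

One longest bitonic subsequence is 16, 19, 27, 22, 20, 14, 10, 8, 6 (positions 1,2,3,6,9,12,14,16,17): it rises to 27 then falls. Length 9 is optimal.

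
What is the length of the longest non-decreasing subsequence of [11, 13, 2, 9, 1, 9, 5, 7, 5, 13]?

4

Let dp[i] be the longest non-decreasing subsequence ending at position i. Then dp = [1, 2, 1, 2, 1, 3, 2, 3, 3, 4].
The maximum is 4; one witness is 2, 9, 9, 13 at positions 3,4,6,10.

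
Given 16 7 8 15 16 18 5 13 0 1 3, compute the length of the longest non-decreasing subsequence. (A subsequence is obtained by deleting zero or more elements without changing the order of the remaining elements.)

One longest non-decreasing subsequence is 7, 8, 15, 16, 18 (positions 2,3,4,5,6), of length 5; no longer one exists.

5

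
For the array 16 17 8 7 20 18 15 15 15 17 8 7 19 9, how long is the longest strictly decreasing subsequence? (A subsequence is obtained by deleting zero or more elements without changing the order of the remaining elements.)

5

Let dp[i] be the longest decreasing subsequence ending at position i. Then dp = [1, 1, 2, 3, 1, 2, 3, 3, 3, 3, 4, 5, 2, 4].
The maximum is 5; one witness is 20, 18, 15, 8, 7 at positions 5,6,7,11,12.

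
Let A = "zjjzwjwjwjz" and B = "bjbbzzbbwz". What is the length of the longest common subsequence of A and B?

Backtracking the LCS table gives one alignment: z (A1,B5) → z (A4,B6) → w (A9,B9) → z (A11,B10).
So the longest common subsequence has length 4.

4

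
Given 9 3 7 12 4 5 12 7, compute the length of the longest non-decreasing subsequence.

One longest non-decreasing subsequence is 3, 7, 12, 12 (positions 2,3,4,7), of length 4; no longer one exists.

4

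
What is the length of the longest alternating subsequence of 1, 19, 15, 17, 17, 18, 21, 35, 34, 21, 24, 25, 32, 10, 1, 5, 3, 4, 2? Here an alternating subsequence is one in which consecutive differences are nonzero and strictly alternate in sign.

Track the best alternating length ending on an up-step vs a down-step at each position: up/down = 1/1, 2/1, 2/3, 4/3, 4/3, 4/3, 4/1, 4/1, 4/5, 4/5, 6/5, 6/5, 6/5, 2/7, 1/7, 8/7, 8/9, 10/9, 8/11.
The maximum over both is 11; one such subsequence is 1, 19, 15, 35, 21, 24, 1, 5, 3, 4, 2.

11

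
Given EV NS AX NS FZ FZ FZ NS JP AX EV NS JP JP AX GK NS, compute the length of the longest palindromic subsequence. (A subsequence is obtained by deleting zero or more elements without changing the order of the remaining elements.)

One longest palindromic subsequence is NS AX NS FZ FZ FZ NS AX NS (positions 2,3,4,5,6,7,12,15,17); it reads the same forward and backward, and the interval DP gives dp[1][17] = 9.

9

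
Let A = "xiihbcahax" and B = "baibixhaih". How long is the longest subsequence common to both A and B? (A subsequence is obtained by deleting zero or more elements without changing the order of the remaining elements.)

5

A longest common subsequence is iihah (length 5); the LCS DP confirms no longer common subsequence exists.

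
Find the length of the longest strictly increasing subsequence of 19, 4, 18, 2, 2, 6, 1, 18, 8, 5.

3

One longest increasing subsequence is 4, 6, 18 (positions 2,6,8), of length 3; no longer one exists.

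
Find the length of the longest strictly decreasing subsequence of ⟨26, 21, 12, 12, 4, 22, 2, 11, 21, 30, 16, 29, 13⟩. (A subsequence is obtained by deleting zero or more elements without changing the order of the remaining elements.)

5

Let dp[i] be the longest decreasing subsequence ending at position i. Then dp = [1, 2, 3, 3, 4, 2, 5, 4, 3, 1, 4, 2, 5].
The maximum is 5; one witness is 26, 21, 12, 4, 2 at positions 1,2,3,5,7.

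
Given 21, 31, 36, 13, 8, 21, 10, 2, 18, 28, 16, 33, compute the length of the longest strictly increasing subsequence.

One longest increasing subsequence is 8, 10, 18, 28, 33 (positions 5,7,9,10,12), of length 5; no longer one exists.

5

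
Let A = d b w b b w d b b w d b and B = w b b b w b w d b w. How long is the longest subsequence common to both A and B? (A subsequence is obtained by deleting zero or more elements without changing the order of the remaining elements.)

A longest common subsequence is bbbwbwdb (length 8); the LCS DP confirms no longer common subsequence exists.

8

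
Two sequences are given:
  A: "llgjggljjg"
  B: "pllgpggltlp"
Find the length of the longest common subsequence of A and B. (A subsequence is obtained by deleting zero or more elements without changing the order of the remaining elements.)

6

A longest common subsequence is llgggl (length 6); the LCS DP confirms no longer common subsequence exists.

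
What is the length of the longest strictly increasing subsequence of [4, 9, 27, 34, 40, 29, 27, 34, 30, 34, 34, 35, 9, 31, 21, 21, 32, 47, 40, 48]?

9

Scanning left to right, the best length ending at each element is: 4→1, 9→2, 27→3, 34→4, 40→5, 29→4, 27→3, 34→5, 30→5, 34→6, 34→6, 35→7, 9→2, 31→6, 21→3, 21→3, 32→7, 47→8, 40→8, 48→9.
So the longest increasing subsequence has length 9, e.g. 4, 9, 27, 29, 30, 34, 35, 47, 48.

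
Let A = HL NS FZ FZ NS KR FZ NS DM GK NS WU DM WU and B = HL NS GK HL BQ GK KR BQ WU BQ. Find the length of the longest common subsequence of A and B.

4

A longest common subsequence is HL, NS, KR, WU (length 4); the LCS DP confirms no longer common subsequence exists.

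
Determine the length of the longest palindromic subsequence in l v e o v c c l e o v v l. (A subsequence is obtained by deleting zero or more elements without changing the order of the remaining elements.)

8

One longest palindromic subsequence is lvvccvvl (positions 1,2,5,6,7,11,12,13); it reads the same forward and backward, and the interval DP gives dp[1][13] = 8.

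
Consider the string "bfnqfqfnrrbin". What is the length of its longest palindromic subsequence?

7

One longest palindromic subsequence is bnfqfnb (positions 1,3,5,6,7,8,11); it reads the same forward and backward, and the interval DP gives dp[1][13] = 7.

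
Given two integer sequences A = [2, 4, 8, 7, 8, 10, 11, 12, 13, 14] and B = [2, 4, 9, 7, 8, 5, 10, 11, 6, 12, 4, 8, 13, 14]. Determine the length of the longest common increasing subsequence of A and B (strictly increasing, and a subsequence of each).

For each value that appears in both, track the longest common increasing run ending there.
The best achievable length is 9; one witness is 2, 4, 7, 8, 10, 11, 12, 13, 14 (A-positions 1,2,4,5,6,7,8,9,10, B-positions 1,2,4,5,7,8,10,13,14).

9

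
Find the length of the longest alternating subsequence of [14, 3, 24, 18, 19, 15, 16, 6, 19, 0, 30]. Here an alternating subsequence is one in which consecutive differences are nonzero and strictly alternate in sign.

11

A longest alternating subsequence is 14, 3, 24, 18, 19, 15, 16, 6, 19, 0, 30 (positions 1,2,3,4,5,6,7,8,9,10,11); its 10 consecutive differences strictly alternate in sign, and length 11 is optimal.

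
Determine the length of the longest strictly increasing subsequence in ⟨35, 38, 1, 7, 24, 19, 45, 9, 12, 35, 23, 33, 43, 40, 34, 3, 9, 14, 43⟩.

Scanning left to right, the best length ending at each element is: 35→1, 38→2, 1→1, 7→2, 24→3, 19→3, 45→4, 9→3, 12→4, 35→5, 23→5, 33→6, 43→7, 40→7, 34→7, 3→2, 9→3, 14→5, 43→8.
So the longest increasing subsequence has length 8, e.g. 1, 7, 9, 12, 23, 33, 40, 43.

8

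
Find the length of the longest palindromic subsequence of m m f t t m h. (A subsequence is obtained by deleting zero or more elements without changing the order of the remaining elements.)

Using dp[i][j] = 2 + dp[i+1][j−1] if the ends match, else max(dp[i+1][j], dp[i][j−1]):
dp[1][7] = 4. A witness is mttm at positions 2,4,5,6.

4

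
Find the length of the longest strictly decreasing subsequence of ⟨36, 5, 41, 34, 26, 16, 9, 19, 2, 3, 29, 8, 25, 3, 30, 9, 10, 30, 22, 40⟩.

7

Scanning left to right, the best length ending at each element is: 36→1, 5→2, 41→1, 34→2, 26→3, 16→4, 9→5, 19→4, 2→6, 3→6, 29→3, 8→6, 25→4, 3→7, 30→3, 9→5, 10→5, 30→3, 22→5, 40→2.
So the longest decreasing subsequence has length 7, e.g. 36, 34, 26, 16, 9, 8, 3.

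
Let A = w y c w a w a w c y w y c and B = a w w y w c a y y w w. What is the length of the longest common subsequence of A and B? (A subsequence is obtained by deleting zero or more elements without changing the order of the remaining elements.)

Backtracking the LCS table gives one alignment: w (A1,B3) → y (A2,B4) → c (A3,B6) → a (A5,B7) → w (A8,B10) → w (A11,B11).
So the longest common subsequence has length 6.

6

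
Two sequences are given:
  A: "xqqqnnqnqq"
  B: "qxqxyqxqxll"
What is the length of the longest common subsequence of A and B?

Backtracking the LCS table gives one alignment: x (A1,B2) → q (A2,B3) → q (A3,B6) → q (A4,B8).
So the longest common subsequence has length 4.

4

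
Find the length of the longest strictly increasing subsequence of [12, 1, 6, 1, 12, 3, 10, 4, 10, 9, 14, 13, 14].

One longest increasing subsequence is 1, 3, 4, 10, 13, 14 (positions 2,6,8,9,12,13), of length 6; no longer one exists.

6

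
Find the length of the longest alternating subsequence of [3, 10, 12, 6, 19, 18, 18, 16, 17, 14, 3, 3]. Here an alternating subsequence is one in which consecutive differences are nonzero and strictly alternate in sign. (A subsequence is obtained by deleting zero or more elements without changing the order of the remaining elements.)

A longest alternating subsequence is 3, 10, 6, 19, 16, 17, 14 (positions 1,2,4,5,8,9,10); its 6 consecutive differences strictly alternate in sign, and length 7 is optimal.

7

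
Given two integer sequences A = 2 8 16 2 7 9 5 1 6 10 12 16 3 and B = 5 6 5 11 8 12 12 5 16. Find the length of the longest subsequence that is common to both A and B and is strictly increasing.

4

A longest common strictly increasing subsequence is 5, 6, 12, 16 (length 4); it appears in order in both A and B, and no longer such subsequence exists.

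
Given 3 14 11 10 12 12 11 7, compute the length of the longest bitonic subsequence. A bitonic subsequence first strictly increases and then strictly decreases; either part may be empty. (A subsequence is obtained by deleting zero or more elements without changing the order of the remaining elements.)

5

One longest bitonic subsequence is 3, 14, 12, 11, 7 (positions 1,2,6,7,8): it rises to 14 then falls. Length 5 is optimal.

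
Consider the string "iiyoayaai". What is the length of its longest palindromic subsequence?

5

Using dp[i][j] = 2 + dp[i+1][j−1] if the ends match, else max(dp[i+1][j], dp[i][j−1]):
dp[1][9] = 5. A witness is iaaai at positions 1,5,7,8,9.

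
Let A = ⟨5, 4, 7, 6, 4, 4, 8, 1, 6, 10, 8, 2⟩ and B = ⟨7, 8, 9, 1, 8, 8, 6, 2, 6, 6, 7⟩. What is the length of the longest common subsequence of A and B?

Backtracking the LCS table gives one alignment: 7 (A3,B1) → 8 (A7,B2) → 1 (A8,B4) → 6 (A9,B7) → 2 (A12,B8).
So the longest common subsequence has length 5.

5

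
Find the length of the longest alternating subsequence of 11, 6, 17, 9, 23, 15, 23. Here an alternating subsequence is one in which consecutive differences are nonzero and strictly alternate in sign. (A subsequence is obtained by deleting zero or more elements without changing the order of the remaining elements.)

7

Track the best alternating length ending on an up-step vs a down-step at each position: up/down = 1/1, 1/2, 3/1, 3/4, 5/1, 5/6, 7/1.
The maximum over both is 7; one such subsequence is 11, 6, 17, 9, 23, 15, 23.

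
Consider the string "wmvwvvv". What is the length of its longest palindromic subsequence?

One longest palindromic subsequence is vvvv (positions 3,5,6,7); it reads the same forward and backward, and the interval DP gives dp[1][7] = 4.

4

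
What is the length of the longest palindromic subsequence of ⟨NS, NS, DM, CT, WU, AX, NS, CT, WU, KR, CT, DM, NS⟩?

Using dp[i][j] = 2 + dp[i+1][j−1] if the ends match, else max(dp[i+1][j], dp[i][j−1]):
dp[1][13] = 9. A witness is NS DM CT WU CT WU CT DM NS at positions 1,3,4,5,8,9,11,12,13.

9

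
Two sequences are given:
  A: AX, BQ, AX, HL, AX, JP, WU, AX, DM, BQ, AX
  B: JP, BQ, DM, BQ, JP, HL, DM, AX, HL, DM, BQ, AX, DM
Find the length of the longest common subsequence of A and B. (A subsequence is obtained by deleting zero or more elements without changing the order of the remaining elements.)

A longest common subsequence is BQ, AX, HL, DM, BQ, AX (length 6); the LCS DP confirms no longer common subsequence exists.

6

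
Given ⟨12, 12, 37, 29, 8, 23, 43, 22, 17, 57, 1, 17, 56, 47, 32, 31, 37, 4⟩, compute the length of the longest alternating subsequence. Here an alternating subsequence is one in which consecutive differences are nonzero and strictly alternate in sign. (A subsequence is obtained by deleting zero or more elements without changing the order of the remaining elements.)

Track the best alternating length ending on an up-step vs a down-step at each position: up/down = 1/1, 1/1, 2/1, 2/3, 1/3, 4/3, 4/1, 4/5, 4/5, 6/1, 1/7, 8/7, 8/7, 8/9, 8/9, 8/9, 10/9, 8/11.
The maximum over both is 11; one such subsequence is 12, 37, 8, 23, 22, 57, 1, 56, 32, 37, 4.

11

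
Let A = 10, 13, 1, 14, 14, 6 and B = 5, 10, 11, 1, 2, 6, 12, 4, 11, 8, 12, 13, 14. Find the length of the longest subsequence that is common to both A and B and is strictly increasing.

A longest common strictly increasing subsequence is 10, 13, 14 (length 3); it appears in order in both A and B, and no longer such subsequence exists.

3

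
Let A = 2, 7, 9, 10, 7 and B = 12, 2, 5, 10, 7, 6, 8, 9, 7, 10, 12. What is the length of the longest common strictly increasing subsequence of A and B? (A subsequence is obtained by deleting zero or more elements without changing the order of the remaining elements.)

For each value that appears in both, track the longest common increasing run ending there.
The best achievable length is 4; one witness is 2, 7, 9, 10 (A-positions 1,2,3,4, B-positions 2,5,8,10).

4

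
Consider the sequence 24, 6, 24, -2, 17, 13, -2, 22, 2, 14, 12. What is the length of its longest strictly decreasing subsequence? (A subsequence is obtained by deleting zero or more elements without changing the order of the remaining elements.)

Scanning left to right, the best length ending at each element is: 24→1, 6→2, 24→1, -2→3, 17→2, 13→3, -2→4, 22→2, 2→4, 14→3, 12→4.
So the longest decreasing subsequence has length 4, e.g. 24, 17, 13, -2.

4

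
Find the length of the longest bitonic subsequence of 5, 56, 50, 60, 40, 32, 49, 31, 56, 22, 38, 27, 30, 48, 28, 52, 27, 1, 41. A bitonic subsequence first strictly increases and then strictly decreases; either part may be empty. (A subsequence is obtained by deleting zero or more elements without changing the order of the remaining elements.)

10

Let inc[i] be the LIS ending at i and dec[i] the longest strictly decreasing subsequence starting at i. inc = [1, 2, 2, 3, 2, 2, 3, 2, 4, 2, 3, 3, 4, 5, 4, 6, 3, 1, 5], dec = [2, 9, 8, 8, 7, 6, 6, 5, 6, 2, 5, 2, 4, 4, 3, 3, 2, 1, 1].
max_i inc[i]+dec[i]−1 = 10, with one witness 5, 56, 50, 40, 32, 31, 30, 28, 27, 1.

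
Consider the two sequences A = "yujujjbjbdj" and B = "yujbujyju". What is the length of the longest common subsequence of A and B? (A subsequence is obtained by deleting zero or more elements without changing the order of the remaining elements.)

6

Backtracking the LCS table gives one alignment: y (A1,B1) → u (A2,B2) → j (A3,B3) → u (A4,B5) → j (A5,B6) → j (A6,B8).
So the longest common subsequence has length 6.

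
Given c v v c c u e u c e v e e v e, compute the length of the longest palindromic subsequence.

9

One longest palindromic subsequence is vvcueucvv (positions 2,3,5,6,7,8,9,11,14); it reads the same forward and backward, and the interval DP gives dp[1][15] = 9.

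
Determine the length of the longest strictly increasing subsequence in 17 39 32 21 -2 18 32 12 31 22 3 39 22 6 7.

4

Scanning left to right, the best length ending at each element is: 17→1, 39→2, 32→2, 21→2, -2→1, 18→2, 32→3, 12→2, 31→3, 22→3, 3→2, 39→4, 22→3, 6→3, 7→4.
So the longest increasing subsequence has length 4, e.g. 17, 21, 32, 39.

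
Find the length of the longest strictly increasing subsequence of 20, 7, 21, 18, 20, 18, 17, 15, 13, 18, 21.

One longest increasing subsequence is 7, 18, 20, 21 (positions 2,4,5,11), of length 4; no longer one exists.

4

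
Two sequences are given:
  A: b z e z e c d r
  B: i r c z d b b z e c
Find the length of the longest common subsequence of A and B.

A longest common subsequence is bzec (length 4); the LCS DP confirms no longer common subsequence exists.

4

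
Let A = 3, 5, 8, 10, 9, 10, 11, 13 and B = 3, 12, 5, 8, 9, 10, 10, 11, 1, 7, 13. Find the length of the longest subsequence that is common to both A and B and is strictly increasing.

7

A longest common strictly increasing subsequence is 3, 5, 8, 9, 10, 11, 13 (length 7); it appears in order in both A and B, and no longer such subsequence exists.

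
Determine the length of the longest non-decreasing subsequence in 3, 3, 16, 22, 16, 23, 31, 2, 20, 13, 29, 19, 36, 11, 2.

Let dp[i] be the longest non-decreasing subsequence ending at position i. Then dp = [1, 2, 3, 4, 4, 5, 6, 1, 5, 3, 6, 5, 7, 3, 2].
The maximum is 7; one witness is 3, 3, 16, 22, 23, 31, 36 at positions 1,2,3,4,6,7,13.

7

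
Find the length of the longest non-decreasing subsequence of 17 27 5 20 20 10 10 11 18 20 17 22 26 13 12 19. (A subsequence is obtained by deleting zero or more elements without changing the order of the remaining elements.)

8

One longest non-decreasing subsequence is 5, 10, 10, 11, 18, 20, 22, 26 (positions 3,6,7,8,9,10,12,13), of length 8; no longer one exists.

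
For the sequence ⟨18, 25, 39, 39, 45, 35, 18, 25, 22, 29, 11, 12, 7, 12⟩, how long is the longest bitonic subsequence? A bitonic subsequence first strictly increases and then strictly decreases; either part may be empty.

Let inc[i] be the LIS ending at i and dec[i] the longest strictly decreasing subsequence starting at i. inc = [1, 2, 3, 3, 4, 3, 1, 2, 2, 3, 1, 2, 1, 2], dec = [3, 4, 6, 6, 6, 5, 3, 4, 3, 3, 2, 2, 1, 1].
max_i inc[i]+dec[i]−1 = 9, with one witness 18, 25, 39, 45, 35, 25, 22, 12, 7.

9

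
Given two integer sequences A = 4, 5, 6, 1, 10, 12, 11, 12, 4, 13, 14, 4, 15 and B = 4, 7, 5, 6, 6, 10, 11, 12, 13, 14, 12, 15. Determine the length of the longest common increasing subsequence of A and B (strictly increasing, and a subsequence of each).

For each value that appears in both, track the longest common increasing run ending there.
The best achievable length is 9; one witness is 4, 5, 6, 10, 11, 12, 13, 14, 15 (A-positions 1,2,3,5,7,8,10,11,13, B-positions 1,3,4,6,7,8,9,10,12).

9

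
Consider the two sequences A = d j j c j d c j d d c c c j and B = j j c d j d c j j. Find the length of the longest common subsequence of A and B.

8

Backtracking the LCS table gives one alignment: j (A2,B1) → j (A3,B2) → c (A4,B3) → j (A5,B5) → d (A6,B6) → c (A7,B7) → j (A8,B8) → j (A14,B9).
So the longest common subsequence has length 8.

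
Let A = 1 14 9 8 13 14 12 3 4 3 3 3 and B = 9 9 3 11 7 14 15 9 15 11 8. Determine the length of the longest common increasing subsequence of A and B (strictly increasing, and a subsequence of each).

A longest common strictly increasing subsequence is 9, 14 (length 2); it appears in order in both A and B, and no longer such subsequence exists.

2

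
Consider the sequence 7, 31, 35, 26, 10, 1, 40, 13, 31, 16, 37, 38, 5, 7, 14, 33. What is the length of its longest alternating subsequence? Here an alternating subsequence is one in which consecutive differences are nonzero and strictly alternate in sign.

Track the best alternating length ending on an up-step vs a down-step at each position: up/down = 1/1, 2/1, 2/1, 2/3, 2/3, 1/3, 4/1, 4/5, 6/5, 6/7, 8/5, 8/5, 4/9, 10/9, 10/9, 10/9.
The maximum over both is 10; one such subsequence is 7, 31, 26, 40, 13, 31, 16, 37, 5, 7.

10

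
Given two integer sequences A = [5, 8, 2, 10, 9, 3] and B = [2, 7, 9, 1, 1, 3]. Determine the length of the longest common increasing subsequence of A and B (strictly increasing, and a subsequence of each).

2

For each value that appears in both, track the longest common increasing run ending there.
The best achievable length is 2; one witness is 2, 9 (A-positions 3,5, B-positions 1,3).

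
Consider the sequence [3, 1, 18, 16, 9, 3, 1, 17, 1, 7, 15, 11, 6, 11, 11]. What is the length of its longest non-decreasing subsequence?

Scanning left to right, the best length ending at each element is: 3→1, 1→1, 18→2, 16→2, 9→2, 3→2, 1→2, 17→3, 1→3, 7→4, 15→5, 11→5, 6→4, 11→6, 11→7.
So the longest non-decreasing subsequence has length 7, e.g. 1, 1, 1, 7, 11, 11, 11.

7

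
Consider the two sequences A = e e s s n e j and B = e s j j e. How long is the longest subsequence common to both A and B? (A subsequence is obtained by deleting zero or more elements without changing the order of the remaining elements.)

3

Backtracking the LCS table gives one alignment: e (A2,B1) → s (A3,B2) → e (A6,B5).
So the longest common subsequence has length 3.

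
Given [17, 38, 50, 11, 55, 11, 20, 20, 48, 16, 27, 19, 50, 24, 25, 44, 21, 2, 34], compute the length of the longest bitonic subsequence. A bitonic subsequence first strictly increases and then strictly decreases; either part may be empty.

Let inc[i] be the LIS ending at i and dec[i] the longest strictly decreasing subsequence starting at i. inc = [1, 2, 3, 1, 4, 1, 2, 2, 3, 2, 3, 3, 4, 4, 5, 6, 4, 1, 6], dec = [3, 5, 6, 2, 6, 2, 3, 3, 5, 2, 4, 2, 4, 3, 3, 3, 2, 1, 1].
max_i inc[i]+dec[i]−1 = 9, with one witness 17, 38, 50, 55, 48, 27, 25, 21, 2.

9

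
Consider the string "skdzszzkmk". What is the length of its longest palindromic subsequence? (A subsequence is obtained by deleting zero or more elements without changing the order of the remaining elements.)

5

One longest palindromic subsequence is kzzzk (positions 2,4,6,7,10); it reads the same forward and backward, and the interval DP gives dp[1][10] = 5.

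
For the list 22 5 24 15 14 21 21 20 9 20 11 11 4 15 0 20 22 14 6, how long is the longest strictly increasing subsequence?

Scanning left to right, the best length ending at each element is: 22→1, 5→1, 24→2, 15→2, 14→2, 21→3, 21→3, 20→3, 9→2, 20→3, 11→3, 11→3, 4→1, 15→4, 0→1, 20→5, 22→6, 14→4, 6→2.
So the longest increasing subsequence has length 6, e.g. 5, 9, 11, 15, 20, 22.

6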